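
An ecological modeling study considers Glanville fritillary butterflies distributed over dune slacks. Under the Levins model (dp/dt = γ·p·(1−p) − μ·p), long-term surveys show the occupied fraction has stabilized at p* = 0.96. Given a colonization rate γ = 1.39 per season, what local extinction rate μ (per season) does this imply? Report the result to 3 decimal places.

0.056

At equilibrium γ(1−p*) = μ.
μ = 1.39 × (1 − 0.96) = 1.39 × 0.0400 = 0.0556.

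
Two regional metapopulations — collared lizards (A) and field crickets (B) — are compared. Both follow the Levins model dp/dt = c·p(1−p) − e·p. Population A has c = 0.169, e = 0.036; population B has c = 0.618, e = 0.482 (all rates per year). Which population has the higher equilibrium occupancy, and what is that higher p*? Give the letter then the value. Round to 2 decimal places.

A, 0.79

A: p*_A = 1 − 0.036/0.169 = 0.7870.
B: p*_B = 1 − 0.482/0.618 = 0.2201.
A is higher at 0.7870.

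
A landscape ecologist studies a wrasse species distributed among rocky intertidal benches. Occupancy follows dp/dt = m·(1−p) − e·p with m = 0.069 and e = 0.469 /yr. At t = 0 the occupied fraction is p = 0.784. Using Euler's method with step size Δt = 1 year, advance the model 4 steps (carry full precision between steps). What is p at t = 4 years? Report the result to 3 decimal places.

0.158

Update rule: p ← p + [m·(1−p) − e·p]·Δt with Δt = 1.
  1  |  dp/dt·Δt = -0.352792  |  p_1 = 0.431208
  2  |  dp/dt·Δt = -0.162990  |  p_2 = 0.268218
  3  |  dp/dt·Δt = -0.075301  |  p_3 = 0.192917
  4  |  dp/dt·Δt = -0.034789  |  p_4 = 0.158128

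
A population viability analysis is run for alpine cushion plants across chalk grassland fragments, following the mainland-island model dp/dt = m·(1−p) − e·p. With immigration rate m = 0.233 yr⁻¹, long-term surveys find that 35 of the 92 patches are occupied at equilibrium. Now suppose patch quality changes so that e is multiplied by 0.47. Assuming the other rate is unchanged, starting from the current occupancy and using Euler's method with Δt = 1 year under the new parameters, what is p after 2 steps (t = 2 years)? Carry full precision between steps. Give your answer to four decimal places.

0.5020

Observed p* = 35/92 = 0.38043.
Balance m(1−p*) = e·p* gives e = m(1−p*)/p* = 0.233×0.61957/0.38043 = 0.37946.
Starting from p₀ = 0.38043; update p ← p + (dp/dt)·Δt with the new parameters.
step 1: Δp = +0.07651, p = 0.45694
step 2: Δp = +0.04504, p = 0.50198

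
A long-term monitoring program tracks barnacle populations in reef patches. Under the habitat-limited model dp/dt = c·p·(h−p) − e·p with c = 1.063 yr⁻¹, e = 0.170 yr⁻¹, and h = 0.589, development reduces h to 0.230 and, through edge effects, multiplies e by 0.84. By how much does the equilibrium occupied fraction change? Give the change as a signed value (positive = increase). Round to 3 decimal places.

Before: p* = h − e/c = 0.589 − 0.170/1.063 = 0.589 − 0.1599 = 0.4291.
After: c = 1.063, e = 0.1428, h = 0.230; p* = 0.230 − 0.1428/1.063 = 0.0957.
Δp* = 0.0957 − 0.4291 = -0.3334.

-0.333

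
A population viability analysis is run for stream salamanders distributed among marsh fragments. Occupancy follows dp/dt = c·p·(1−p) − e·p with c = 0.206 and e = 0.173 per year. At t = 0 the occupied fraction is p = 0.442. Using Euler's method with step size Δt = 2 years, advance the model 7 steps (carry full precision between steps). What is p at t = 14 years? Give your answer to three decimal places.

Update rule: p ← p + [c·p·(1−p) − e·p]·Δt with Δt = 2.
t = 2: p = 0.44200 + (-0.05132) = 0.39068
t = 4: p = 0.39068 + (-0.03710) = 0.35358
t = 6: p = 0.35358 + (-0.02817) = 0.32541
t = 8: p = 0.32541 + (-0.02215) = 0.30326
t = 10: p = 0.30326 + (-0.01788) = 0.28538
t = 12: p = 0.28538 + (-0.01472) = 0.27067
t = 14: p = 0.27067 + (-0.01232) = 0.25835

0.258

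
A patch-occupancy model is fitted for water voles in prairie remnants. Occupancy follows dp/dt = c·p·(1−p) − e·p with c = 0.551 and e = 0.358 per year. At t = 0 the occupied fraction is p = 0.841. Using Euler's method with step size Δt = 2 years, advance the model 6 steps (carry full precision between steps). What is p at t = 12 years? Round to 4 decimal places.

0.3530

Update rule: p ← p + [c·p·(1−p) − e·p]·Δt with Δt = 2.
t = 2: p = 0.84100 + (-0.45480) = 0.38620
t = 4: p = 0.38620 + (-0.01529) = 0.37091
t = 6: p = 0.37091 + (-0.00844) = 0.36247
t = 8: p = 0.36247 + (-0.00487) = 0.35760
t = 10: p = 0.35760 + (-0.00289) = 0.35471
t = 12: p = 0.35471 + (-0.00174) = 0.35298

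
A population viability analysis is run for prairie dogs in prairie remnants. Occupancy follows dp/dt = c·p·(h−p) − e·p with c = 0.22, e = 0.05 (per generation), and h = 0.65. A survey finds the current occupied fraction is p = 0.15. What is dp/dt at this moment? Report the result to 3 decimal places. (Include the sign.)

0.009

Colonization term: c·p·(h−p) = 0.22×0.15×0.5000 = 0.01650.
Extinction term: e·p = 0.00750.
dp/dt = 0.01650 − 0.00750 = 0.00900.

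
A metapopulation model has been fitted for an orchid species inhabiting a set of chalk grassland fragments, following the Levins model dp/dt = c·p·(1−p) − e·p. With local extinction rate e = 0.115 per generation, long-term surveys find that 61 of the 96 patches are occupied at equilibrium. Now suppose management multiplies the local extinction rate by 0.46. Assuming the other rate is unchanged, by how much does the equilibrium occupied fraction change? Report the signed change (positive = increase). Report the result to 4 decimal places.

Observed p* = 61/96 = 0.63542.
Balance c(1−p*) = e gives c = e/(1 − 0.63542) = 0.115/0.36458 = 0.31543.
New p* = 1 − e/c = 1 − 0.05290/0.31543 = 0.83229.
Δp* = 0.83229 − 0.63542 = +0.19687.

0.1969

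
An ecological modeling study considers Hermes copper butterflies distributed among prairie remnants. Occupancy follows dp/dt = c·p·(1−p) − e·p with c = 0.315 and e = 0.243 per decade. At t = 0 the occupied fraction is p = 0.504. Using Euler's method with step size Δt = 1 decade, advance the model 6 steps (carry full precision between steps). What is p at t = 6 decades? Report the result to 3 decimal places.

Update rule: p ← p + [c·p·(1−p) − e·p]·Δt with Δt = 1.
t = 1: p = 0.50400 + (-0.04373) = 0.46027
t = 2: p = 0.46027 + (-0.03359) = 0.42668
t = 3: p = 0.42668 + (-0.02663) = 0.40005
t = 4: p = 0.40005 + (-0.02161) = 0.37844
t = 5: p = 0.37844 + (-0.01787) = 0.36058
t = 6: p = 0.36058 + (-0.01499) = 0.34558

0.346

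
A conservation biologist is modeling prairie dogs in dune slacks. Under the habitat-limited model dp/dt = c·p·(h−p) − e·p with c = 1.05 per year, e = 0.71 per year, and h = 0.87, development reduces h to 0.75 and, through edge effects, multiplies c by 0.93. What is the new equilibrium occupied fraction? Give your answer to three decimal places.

0.023

Before: p* = h − e/c = 0.87 − 0.71/1.05 = 0.87 − 0.6762 = 0.1938.
After: c = 0.9765, e = 0.71, h = 0.75; p* = 0.75 − 0.71/0.9765 = 0.0229.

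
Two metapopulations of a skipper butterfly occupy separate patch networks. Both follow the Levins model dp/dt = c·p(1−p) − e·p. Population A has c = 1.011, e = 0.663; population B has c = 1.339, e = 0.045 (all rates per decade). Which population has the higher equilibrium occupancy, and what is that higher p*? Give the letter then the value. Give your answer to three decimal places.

A: p*_A = 1 − 0.663/1.011 = 0.3442.
B: p*_B = 1 − 0.045/1.339 = 0.9664.
B is higher at 0.9664.

B, 0.966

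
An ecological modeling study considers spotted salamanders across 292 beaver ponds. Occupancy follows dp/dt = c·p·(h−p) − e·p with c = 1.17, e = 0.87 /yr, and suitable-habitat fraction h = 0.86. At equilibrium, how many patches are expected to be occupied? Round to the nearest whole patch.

34

p* = h − e/c = 0.86 − 0.7436 = 0.1164.
Expected occupied patches = N × p* = 292 × 0.1164 = 33.99 ≈ 34.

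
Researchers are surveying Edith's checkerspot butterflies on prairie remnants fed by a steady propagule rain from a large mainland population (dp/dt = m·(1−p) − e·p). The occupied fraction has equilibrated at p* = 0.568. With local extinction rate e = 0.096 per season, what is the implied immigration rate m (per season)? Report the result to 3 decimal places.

At equilibrium m(1−p*) = e·p*, so m = e·p*/(1−p*).
m = 0.096 × 0.568 / 0.4320 = 0.0545/0.4320 = 0.1262.

0.126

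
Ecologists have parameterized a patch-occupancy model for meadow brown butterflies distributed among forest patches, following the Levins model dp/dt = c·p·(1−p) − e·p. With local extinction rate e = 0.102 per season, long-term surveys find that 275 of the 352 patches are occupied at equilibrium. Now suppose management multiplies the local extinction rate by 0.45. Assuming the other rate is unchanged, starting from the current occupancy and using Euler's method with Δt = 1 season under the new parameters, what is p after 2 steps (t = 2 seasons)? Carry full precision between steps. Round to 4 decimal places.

Observed p* = 275/352 = 0.78125.
Balance c(1−p*) = e gives c = e/(1 − 0.78125) = 0.102/0.21875 = 0.46629.
Starting from p₀ = 0.78125; update p ← p + (dp/dt)·Δt with the new parameters.
  1  |  dp/dt·Δt = +0.043828  |  p_1 = 0.825078
  2  |  dp/dt·Δt = +0.029425  |  p_2 = 0.854503

0.8545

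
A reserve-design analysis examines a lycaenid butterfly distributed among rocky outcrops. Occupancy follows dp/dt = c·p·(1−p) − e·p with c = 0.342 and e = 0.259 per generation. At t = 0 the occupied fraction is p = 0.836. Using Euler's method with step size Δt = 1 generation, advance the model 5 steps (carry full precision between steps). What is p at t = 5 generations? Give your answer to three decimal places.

0.426

Update rule: p ← p + [c·p·(1−p) − e·p]·Δt with Δt = 1.
p: 0.83600 → 0.66637  (Δp = -0.16963)
p: 0.66637 → 0.56981  (Δp = -0.09655)
p: 0.56981 → 0.50606  (Δp = -0.06375)
p: 0.50606 → 0.46048  (Δp = -0.04558)
p: 0.46048 → 0.42618  (Δp = -0.03430)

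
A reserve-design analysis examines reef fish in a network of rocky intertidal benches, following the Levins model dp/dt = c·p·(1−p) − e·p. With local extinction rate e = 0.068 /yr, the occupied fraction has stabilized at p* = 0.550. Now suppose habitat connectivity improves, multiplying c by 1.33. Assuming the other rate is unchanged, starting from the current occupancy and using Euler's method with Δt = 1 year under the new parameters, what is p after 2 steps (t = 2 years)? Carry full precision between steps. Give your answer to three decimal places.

Balance c(1−p*) = e gives c = e/(1 − 0.55000) = 0.068/0.45000 = 0.15111.
Starting from p₀ = 0.55000; update p ← p + (dp/dt)·Δt with the new parameters.
step 1: Δp = +0.01234, p = 0.56234
step 2: Δp = +0.01122, p = 0.57357

0.574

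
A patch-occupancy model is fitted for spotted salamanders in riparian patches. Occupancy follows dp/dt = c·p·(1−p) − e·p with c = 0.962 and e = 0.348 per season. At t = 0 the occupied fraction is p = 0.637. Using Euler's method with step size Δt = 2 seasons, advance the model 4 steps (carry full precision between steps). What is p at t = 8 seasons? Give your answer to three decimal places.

Update rule: p ← p + [c·p·(1−p) − e·p]·Δt with Δt = 2.
t = 2: p = 0.63700 + (+0.00154) = 0.63854
t = 4: p = 0.63854 + (-0.00035) = 0.63819
t = 6: p = 0.63819 + (+0.00008) = 0.63827
t = 8: p = 0.63827 + (-0.00002) = 0.63825

0.638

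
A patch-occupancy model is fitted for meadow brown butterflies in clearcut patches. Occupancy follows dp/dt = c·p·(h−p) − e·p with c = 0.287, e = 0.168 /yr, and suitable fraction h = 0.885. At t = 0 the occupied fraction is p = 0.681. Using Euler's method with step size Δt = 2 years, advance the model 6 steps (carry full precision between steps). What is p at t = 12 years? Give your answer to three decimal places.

Update rule: p ← p + [c·p·(h−p) − e·p]·Δt with Δt = 2.
  1  |  dp/dt·Δt = -0.149074  |  p_1 = 0.531926
  2  |  dp/dt·Δt = -0.070925  |  p_2 = 0.461002
  3  |  dp/dt·Δt = -0.042700  |  p_3 = 0.418301
  4  |  dp/dt·Δt = -0.028493  |  p_4 = 0.389809
  5  |  dp/dt·Δt = -0.020177  |  p_5 = 0.369632
  6  |  dp/dt·Δt = -0.014851  |  p_6 = 0.354781

0.355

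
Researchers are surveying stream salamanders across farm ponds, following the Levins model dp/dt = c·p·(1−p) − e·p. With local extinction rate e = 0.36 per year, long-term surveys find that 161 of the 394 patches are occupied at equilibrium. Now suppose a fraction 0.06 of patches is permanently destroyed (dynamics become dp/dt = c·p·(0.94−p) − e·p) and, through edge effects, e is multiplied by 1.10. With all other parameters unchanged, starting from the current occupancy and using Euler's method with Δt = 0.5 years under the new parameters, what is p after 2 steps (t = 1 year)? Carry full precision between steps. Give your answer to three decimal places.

Observed p* = 161/394 = 0.40863.
Balance c(1−p*) = e gives c = e/(1 − 0.40863) = 0.36/0.59137 = 0.60876.
Starting from p₀ = 0.40863; update p ← p + (dp/dt)·Δt with the new parameters.
t = 0.5: p = 0.40863 + (-0.01482) = 0.39381
t = 1: p = 0.39381 + (-0.01250) = 0.38131

0.381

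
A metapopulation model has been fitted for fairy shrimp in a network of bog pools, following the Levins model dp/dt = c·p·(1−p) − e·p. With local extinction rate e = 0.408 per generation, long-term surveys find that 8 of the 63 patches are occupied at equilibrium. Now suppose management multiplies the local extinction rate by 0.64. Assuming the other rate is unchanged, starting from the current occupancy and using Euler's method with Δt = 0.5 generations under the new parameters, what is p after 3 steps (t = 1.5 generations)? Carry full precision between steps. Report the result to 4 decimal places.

0.1561

Observed p* = 8/63 = 0.12698.
Balance c(1−p*) = e gives c = e/(1 − 0.12698) = 0.408/0.87302 = 0.46735.
Starting from p₀ = 0.12698; update p ← p + (dp/dt)·Δt with the new parameters.
step 1: Δp = +0.00933, p = 0.13631
step 2: Δp = +0.00971, p = 0.14602
step 3: Δp = +0.01007, p = 0.15610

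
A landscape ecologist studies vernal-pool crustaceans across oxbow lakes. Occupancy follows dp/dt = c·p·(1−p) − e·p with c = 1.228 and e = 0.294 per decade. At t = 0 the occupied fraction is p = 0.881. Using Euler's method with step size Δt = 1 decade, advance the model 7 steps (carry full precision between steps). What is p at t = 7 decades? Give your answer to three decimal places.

Update rule: p ← p + [c·p·(1−p) − e·p]·Δt with Δt = 1.
p: 0.88100 → 0.75073  (Δp = -0.13027)
p: 0.75073 → 0.75982  (Δp = +0.00909)
p: 0.75982 → 0.76053  (Δp = +0.00072)
p: 0.76053 → 0.76058  (Δp = +0.00005)
p: 0.76058 → 0.76059  (Δp = +0.00000)
p: 0.76059 → 0.76059  (Δp = +0.00000)
p: 0.76059 → 0.76059  (Δp = +0.00000)

0.761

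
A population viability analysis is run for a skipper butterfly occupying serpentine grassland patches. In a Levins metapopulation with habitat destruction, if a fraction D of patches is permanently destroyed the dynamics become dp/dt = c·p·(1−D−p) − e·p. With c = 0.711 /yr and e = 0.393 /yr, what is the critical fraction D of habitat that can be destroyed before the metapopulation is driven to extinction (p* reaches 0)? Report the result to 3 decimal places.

The nontrivial equilibrium is p* = (1−D) − e/c; extinction occurs when this hits zero.
So D_crit = 1 − e/c = 1 − 0.393/0.711 = 1 − 0.5527 = 0.4473.
Note this equals the original equilibrium occupancy — the Levins extinction-debt result.

0.447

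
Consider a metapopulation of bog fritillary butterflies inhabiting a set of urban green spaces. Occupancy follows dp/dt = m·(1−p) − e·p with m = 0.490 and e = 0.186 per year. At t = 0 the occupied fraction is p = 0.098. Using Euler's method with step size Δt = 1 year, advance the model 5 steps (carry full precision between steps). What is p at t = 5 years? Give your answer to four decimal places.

0.7226

Update rule: p ← p + [m·(1−p) − e·p]·Δt with Δt = 1.
step 1: Δp = +0.42375, p = 0.52175
step 2: Δp = +0.13730, p = 0.65905
step 3: Δp = +0.04448, p = 0.70353
step 4: Δp = +0.01441, p = 0.71794
step 5: Δp = +0.00467, p = 0.72261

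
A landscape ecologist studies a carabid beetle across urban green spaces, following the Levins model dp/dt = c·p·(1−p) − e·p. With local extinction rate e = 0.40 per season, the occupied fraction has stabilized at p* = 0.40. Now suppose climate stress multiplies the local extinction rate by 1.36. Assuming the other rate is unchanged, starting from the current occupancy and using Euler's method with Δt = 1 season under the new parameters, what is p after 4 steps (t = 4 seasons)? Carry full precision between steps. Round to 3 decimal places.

Balance c(1−p*) = e gives c = e/(1 − 0.40000) = 0.40/0.60000 = 0.66667.
Starting from p₀ = 0.40000; update p ← p + (dp/dt)·Δt with the new parameters.
t = 1: p = 0.40000 + (-0.05760) = 0.34240
t = 2: p = 0.34240 + (-0.03616) = 0.30624
t = 3: p = 0.30624 + (-0.02496) = 0.28129
t = 4: p = 0.28129 + (-0.01824) = 0.26304

0.263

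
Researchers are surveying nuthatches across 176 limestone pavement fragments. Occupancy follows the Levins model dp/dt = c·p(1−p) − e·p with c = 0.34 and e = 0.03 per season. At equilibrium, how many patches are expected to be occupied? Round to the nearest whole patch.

p* = 1 − e/c = 1 − 0.03/0.34 = 0.9118.
Expected occupied patches = N × p* = 176 × 0.9118 = 160.47 ≈ 160.

160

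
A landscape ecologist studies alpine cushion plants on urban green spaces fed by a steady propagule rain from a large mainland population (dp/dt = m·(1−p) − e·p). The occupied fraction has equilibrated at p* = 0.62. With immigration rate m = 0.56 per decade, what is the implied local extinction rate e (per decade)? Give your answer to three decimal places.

0.343

At equilibrium m(1−p*) = e·p*, so e = m(1−p*)/p*.
e = 0.56 × 0.3800 / 0.62 = 0.3432.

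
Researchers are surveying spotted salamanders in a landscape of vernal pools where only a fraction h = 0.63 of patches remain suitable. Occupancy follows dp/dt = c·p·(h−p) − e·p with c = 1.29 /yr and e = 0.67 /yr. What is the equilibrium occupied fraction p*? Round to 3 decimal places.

Setting dp/dt = 0 and dividing by p* gives c·(h−p*) = e.
So p* = h − e/c = 0.63 − 0.67/1.29 = 0.63 − 0.5194 = 0.1106.

0.111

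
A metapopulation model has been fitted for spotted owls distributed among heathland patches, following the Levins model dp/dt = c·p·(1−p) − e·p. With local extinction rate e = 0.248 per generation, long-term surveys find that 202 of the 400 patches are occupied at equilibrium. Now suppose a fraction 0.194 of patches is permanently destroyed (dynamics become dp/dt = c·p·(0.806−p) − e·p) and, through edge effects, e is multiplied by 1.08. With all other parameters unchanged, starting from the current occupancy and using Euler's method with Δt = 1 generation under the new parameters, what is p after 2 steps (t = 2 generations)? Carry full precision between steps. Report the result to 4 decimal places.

Observed p* = 202/400 = 0.50500.
Balance c(1−p*) = e gives c = e/(1 − 0.50500) = 0.248/0.49500 = 0.50101.
Starting from p₀ = 0.50500; update p ← p + (dp/dt)·Δt with the new parameters.
t = 1: p = 0.50500 + (-0.05910) = 0.44590
t = 2: p = 0.44590 + (-0.03898) = 0.40691

0.4069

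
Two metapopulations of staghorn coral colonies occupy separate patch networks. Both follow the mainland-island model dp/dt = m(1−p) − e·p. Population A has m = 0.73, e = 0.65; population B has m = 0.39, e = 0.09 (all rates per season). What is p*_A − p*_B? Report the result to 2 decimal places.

A: p*_A = m/(m+e) = 0.73/1.3800 = 0.5290.
B: p*_B = 0.39/0.4800 = 0.8125.
p*_A − p*_B = 0.5290 − 0.8125 = -0.2835.

-0.28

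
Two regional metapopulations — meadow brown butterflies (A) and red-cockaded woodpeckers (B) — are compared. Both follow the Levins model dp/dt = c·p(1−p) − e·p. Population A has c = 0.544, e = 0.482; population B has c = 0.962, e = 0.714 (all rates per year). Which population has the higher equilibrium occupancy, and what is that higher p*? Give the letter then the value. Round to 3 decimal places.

B, 0.258

A: p*_A = 1 − 0.482/0.544 = 0.1140.
B: p*_B = 1 − 0.714/0.962 = 0.2578.
B is higher at 0.2578.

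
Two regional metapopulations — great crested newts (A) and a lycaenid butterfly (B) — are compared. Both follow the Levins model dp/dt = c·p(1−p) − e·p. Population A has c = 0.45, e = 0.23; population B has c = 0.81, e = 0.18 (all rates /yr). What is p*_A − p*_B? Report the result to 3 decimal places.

A: p*_A = 1 − 0.23/0.45 = 0.4889.
B: p*_B = 1 − 0.18/0.81 = 0.7778.
p*_A − p*_B = 0.4889 − 0.7778 = -0.2889.

-0.289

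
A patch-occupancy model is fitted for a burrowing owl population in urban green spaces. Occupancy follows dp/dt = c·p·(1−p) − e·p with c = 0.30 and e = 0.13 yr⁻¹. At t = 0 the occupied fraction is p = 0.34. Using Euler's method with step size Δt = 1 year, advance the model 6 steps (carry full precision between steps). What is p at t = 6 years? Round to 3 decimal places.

Update rule: p ← p + [c·p·(1−p) − e·p]·Δt with Δt = 1.
step 1: Δp = +0.02312, p = 0.36312
step 2: Δp = +0.02217, p = 0.38529
step 3: Δp = +0.02096, p = 0.40626
step 4: Δp = +0.01955, p = 0.42581
step 5: Δp = +0.01799, p = 0.44380
step 6: Δp = +0.01636, p = 0.46016

0.460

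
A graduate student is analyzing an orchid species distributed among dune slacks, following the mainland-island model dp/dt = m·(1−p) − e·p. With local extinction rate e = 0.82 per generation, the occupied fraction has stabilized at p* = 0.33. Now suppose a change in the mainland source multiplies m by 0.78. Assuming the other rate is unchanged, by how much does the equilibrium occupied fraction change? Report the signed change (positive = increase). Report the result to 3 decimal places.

-0.052

Balance m(1−p*) = e·p* gives m = e·p*/(1−p*) = 0.82×0.33000/0.67000 = 0.40388.
New p* = m/(m+e) = 0.31503/(0.31503+0.82000) = 0.27755.
Δp* = 0.27755 − 0.33000 = -0.05245.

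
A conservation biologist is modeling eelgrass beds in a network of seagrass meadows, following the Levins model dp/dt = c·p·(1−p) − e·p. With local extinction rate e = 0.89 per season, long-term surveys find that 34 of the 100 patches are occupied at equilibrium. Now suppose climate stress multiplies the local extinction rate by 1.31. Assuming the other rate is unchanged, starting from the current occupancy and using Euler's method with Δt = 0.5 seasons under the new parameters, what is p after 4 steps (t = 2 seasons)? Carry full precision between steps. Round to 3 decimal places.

0.223

Observed p* = 34/100 = 0.34000.
Balance c(1−p*) = e gives c = e/(1 − 0.34000) = 0.89/0.66000 = 1.34848.
Starting from p₀ = 0.34000; update p ← p + (dp/dt)·Δt with the new parameters.
p: 0.34000 → 0.29310  (Δp = -0.04690)
p: 0.29310 → 0.26193  (Δp = -0.03116)
p: 0.26193 → 0.23959  (Δp = -0.02235)
p: 0.23959 → 0.22276  (Δp = -0.01683)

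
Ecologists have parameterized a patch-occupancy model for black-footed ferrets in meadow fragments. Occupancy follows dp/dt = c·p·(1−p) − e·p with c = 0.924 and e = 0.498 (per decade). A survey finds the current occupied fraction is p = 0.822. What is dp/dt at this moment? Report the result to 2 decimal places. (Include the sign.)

Colonization term: c·p·(1−p) = 0.924×0.822×0.1780 = 0.13520.
Extinction term: e·p = 0.40936.
dp/dt = 0.13520 − 0.40936 = -0.27416.

-0.27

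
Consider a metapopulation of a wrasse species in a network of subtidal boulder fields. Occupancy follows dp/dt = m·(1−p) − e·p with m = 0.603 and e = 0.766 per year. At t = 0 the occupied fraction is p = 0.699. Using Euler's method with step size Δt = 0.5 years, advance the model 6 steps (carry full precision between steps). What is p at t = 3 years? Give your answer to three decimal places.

Update rule: p ← p + [m·(1−p) − e·p]·Δt with Δt = 0.5.
step 1: Δp = -0.17697, p = 0.52203
step 2: Δp = -0.05583, p = 0.46620
step 3: Δp = -0.01762, p = 0.44859
step 4: Δp = -0.00556, p = 0.44303
step 5: Δp = -0.00175, p = 0.44128
step 6: Δp = -0.00055, p = 0.44072

0.441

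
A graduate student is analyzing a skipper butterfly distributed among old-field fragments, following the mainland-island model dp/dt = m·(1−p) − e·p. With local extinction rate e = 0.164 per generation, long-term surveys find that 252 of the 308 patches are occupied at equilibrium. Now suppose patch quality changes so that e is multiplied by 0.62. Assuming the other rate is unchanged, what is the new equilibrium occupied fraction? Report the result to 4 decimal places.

0.8789

Observed p* = 252/308 = 0.81818.
Balance m(1−p*) = e·p* gives m = e·p*/(1−p*) = 0.164×0.81818/0.18182 = 0.73799.
New p* = m/(m+e) = 0.73799/(0.73799+0.10168) = 0.87890.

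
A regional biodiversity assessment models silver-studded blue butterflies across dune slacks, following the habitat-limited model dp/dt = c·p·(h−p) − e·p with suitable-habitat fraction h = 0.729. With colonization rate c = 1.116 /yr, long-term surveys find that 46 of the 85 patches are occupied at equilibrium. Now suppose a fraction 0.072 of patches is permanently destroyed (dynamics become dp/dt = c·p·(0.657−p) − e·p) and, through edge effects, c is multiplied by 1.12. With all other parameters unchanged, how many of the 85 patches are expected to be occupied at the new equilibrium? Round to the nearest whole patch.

42

Observed p* = 46/85 = 0.54118.
Balance c(h−p*) = e gives e = 1.116×(0.729 − 0.54118) = 0.20961.
New p* = 0.657 − e/c = 0.657 − 0.20961/1.24992 = 0.48930.
Expected occupied = 85 × 0.48930 = 41.59 ≈ 42.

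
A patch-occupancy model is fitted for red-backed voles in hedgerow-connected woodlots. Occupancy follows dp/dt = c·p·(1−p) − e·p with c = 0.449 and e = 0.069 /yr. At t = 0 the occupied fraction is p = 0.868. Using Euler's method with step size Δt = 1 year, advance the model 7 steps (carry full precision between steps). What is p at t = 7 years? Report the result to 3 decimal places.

Update rule: p ← p + [c·p·(1−p) − e·p]·Δt with Δt = 1.
  1  |  dp/dt·Δt = -0.008447  |  p_1 = 0.859553
  2  |  dp/dt·Δt = -0.005105  |  p_2 = 0.854448
  3  |  dp/dt·Δt = -0.003116  |  p_3 = 0.851331
  4  |  dp/dt·Δt = -0.001914  |  p_4 = 0.849418
  5  |  dp/dt·Δt = -0.001180  |  p_5 = 0.848238
  6  |  dp/dt·Δt = -0.000729  |  p_6 = 0.847510
  7  |  dp/dt·Δt = -0.000451  |  p_7 = 0.847059

0.847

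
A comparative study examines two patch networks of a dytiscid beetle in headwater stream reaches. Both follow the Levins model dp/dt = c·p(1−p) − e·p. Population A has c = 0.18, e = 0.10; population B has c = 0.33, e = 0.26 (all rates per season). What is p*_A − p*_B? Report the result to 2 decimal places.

0.23

A: p*_A = 1 − 0.10/0.18 = 0.4444.
B: p*_B = 1 − 0.26/0.33 = 0.2121.
p*_A − p*_B = 0.4444 − 0.2121 = 0.2323.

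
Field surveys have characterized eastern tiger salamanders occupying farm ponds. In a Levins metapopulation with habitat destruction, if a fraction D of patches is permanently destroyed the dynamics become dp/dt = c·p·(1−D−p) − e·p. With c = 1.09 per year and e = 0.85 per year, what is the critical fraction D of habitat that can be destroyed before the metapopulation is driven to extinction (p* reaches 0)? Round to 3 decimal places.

The nontrivial equilibrium is p* = (1−D) − e/c; extinction occurs when this hits zero.
So D_crit = 1 − e/c = 1 − 0.85/1.09 = 1 − 0.7798 = 0.2202.
Note this equals the original equilibrium occupancy — the Levins extinction-debt result.

0.220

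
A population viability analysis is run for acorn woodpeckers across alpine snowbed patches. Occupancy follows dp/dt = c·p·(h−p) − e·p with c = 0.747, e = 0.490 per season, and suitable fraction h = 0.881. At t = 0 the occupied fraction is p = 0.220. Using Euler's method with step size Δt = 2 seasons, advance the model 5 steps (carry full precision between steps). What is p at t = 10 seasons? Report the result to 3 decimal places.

0.224

Update rule: p ← p + [c·p·(h−p) − e·p]·Δt with Δt = 2.
p: 0.22000 → 0.22166  (Δp = +0.00166)
p: 0.22166 → 0.22278  (Δp = +0.00112)
p: 0.22278 → 0.22353  (Δp = +0.00075)
p: 0.22353 → 0.22404  (Δp = +0.00050)
p: 0.22404 → 0.22437  (Δp = +0.00034)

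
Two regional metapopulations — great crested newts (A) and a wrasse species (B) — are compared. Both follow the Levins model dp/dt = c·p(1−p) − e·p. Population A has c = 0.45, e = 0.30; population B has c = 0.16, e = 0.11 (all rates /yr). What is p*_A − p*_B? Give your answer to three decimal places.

0.021

A: p*_A = 1 − 0.30/0.45 = 0.3333.
B: p*_B = 1 − 0.11/0.16 = 0.3125.
p*_A − p*_B = 0.3333 − 0.3125 = 0.0208.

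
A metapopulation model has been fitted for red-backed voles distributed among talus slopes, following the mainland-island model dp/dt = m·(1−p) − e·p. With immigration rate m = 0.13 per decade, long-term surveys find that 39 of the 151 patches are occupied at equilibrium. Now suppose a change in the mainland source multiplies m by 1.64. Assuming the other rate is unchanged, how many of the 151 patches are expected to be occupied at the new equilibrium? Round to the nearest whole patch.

55

Observed p* = 39/151 = 0.25828.
Balance m(1−p*) = e·p* gives e = m(1−p*)/p* = 0.13×0.74172/0.25828 = 0.37333.
New p* = m/(m+e) = 0.21320/(0.21320+0.37333) = 0.36349.
Expected occupied = 151 × 0.36349 = 54.89 ≈ 55.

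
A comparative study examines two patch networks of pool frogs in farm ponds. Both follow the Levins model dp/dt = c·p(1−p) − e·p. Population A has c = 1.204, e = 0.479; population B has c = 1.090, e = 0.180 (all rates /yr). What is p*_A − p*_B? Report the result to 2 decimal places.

A: p*_A = 1 − 0.479/1.204 = 0.6022.
B: p*_B = 1 − 0.180/1.090 = 0.8349.
p*_A − p*_B = 0.6022 − 0.8349 = -0.2327.

-0.23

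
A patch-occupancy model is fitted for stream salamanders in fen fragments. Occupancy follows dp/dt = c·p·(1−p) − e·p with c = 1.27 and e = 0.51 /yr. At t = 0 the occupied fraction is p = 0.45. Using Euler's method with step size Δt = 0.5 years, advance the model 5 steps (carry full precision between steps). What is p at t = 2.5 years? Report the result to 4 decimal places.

0.5782

Update rule: p ← p + [c·p·(1−p) − e·p]·Δt with Δt = 0.5.
  1  |  dp/dt·Δt = +0.042413  |  p_1 = 0.492413
  2  |  dp/dt·Δt = +0.033148  |  p_2 = 0.525561
  3  |  dp/dt·Δt = +0.024317  |  p_3 = 0.549878
  4  |  dp/dt·Δt = +0.016951  |  p_4 = 0.566829
  5  |  dp/dt·Δt = +0.011373  |  p_5 = 0.578202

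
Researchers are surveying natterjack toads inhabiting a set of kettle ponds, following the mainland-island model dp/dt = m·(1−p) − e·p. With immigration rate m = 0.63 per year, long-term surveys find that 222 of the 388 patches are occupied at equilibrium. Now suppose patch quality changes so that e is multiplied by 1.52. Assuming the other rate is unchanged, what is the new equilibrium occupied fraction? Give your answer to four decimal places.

Observed p* = 222/388 = 0.57216.
Balance m(1−p*) = e·p* gives e = m(1−p*)/p* = 0.63×0.42784/0.57216 = 0.47109.
New p* = m/(m+e) = 0.63000/(0.63000+0.71606) = 0.46803.

0.4680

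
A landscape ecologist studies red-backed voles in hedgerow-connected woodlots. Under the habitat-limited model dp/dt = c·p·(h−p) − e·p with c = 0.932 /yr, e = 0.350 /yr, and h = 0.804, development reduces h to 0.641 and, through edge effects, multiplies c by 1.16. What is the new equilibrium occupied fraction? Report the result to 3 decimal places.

Before: p* = h − e/c = 0.804 − 0.350/0.932 = 0.804 − 0.3755 = 0.4285.
After: c = 1.08112, e = 0.35, h = 0.641; p* = 0.641 − 0.35/1.08112 = 0.3173.

0.317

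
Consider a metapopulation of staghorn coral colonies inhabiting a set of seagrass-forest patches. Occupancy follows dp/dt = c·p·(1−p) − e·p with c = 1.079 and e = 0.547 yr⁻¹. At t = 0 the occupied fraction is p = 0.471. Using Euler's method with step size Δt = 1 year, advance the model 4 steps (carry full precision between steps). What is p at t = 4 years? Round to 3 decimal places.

Update rule: p ← p + [c·p·(1−p) − e·p]·Δt with Δt = 1.
p: 0.47100 → 0.48221  (Δp = +0.01121)
p: 0.48221 → 0.48785  (Δp = +0.00564)
p: 0.48785 → 0.49059  (Δp = +0.00274)
p: 0.49059 → 0.49189  (Δp = +0.00130)

0.492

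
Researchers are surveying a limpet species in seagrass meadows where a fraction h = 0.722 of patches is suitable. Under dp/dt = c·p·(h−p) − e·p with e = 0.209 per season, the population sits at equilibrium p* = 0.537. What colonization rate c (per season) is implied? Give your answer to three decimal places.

1.130

At equilibrium c(h−p*) = e, so c = e/(h−p*).
c = 0.209/(0.722 − 0.537) = 0.209/0.1850 = 1.1297.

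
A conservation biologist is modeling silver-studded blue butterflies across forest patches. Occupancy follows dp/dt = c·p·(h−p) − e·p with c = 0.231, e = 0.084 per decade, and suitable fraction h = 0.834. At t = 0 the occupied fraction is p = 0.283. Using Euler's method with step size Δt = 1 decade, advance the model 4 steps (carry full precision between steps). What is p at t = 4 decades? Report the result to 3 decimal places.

Update rule: p ← p + [c·p·(h−p) − e·p]·Δt with Δt = 1.
p: 0.28300 → 0.29525  (Δp = +0.01225)
p: 0.29525 → 0.30719  (Δp = +0.01194)
p: 0.30719 → 0.31877  (Δp = +0.01158)
p: 0.31877 → 0.32993  (Δp = +0.01116)

0.330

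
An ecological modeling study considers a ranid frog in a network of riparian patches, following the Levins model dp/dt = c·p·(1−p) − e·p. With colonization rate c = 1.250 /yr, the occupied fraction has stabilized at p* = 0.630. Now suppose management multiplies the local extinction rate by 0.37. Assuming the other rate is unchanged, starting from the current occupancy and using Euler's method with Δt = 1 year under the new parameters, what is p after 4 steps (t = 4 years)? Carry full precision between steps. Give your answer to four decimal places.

Balance c(1−p*) = e gives e = 1.250×(1 − 0.63000) = 0.46250.
Starting from p₀ = 0.63000; update p ← p + (dp/dt)·Δt with the new parameters.
  1  |  dp/dt·Δt = +0.183566  |  p_1 = 0.813566
  2  |  dp/dt·Δt = +0.050374  |  p_2 = 0.863940
  3  |  dp/dt·Δt = -0.000907  |  p_3 = 0.863033
  4  |  dp/dt·Δt = +0.000072  |  p_4 = 0.863105

0.8631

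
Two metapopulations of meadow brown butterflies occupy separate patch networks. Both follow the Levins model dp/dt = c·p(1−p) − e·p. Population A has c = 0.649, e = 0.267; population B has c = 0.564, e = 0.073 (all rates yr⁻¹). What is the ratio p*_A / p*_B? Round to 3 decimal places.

0.676

A: p*_A = 1 − 0.267/0.649 = 0.5886.
B: p*_B = 1 − 0.073/0.564 = 0.8706.
p*_A / p*_B = 0.5886/0.8706 = 0.6761.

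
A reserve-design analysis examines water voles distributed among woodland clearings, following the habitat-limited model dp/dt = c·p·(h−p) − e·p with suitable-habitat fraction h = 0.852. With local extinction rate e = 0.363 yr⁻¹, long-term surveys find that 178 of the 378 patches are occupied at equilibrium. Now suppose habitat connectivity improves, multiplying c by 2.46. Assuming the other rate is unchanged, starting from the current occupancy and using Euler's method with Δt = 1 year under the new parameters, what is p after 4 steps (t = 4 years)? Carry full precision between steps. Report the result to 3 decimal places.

Observed p* = 178/378 = 0.47090.
Balance c(h−p*) = e gives c = e/(0.852 − 0.47090) = 0.363/0.38110 = 0.95250.
Starting from p₀ = 0.47090; update p ← p + (dp/dt)·Δt with the new parameters.
step 1: Δp = +0.24957, p = 0.72047
step 2: Δp = -0.03948, p = 0.68099
step 3: Δp = +0.02568, p = 0.70667
step 4: Δp = -0.01587, p = 0.69079

0.691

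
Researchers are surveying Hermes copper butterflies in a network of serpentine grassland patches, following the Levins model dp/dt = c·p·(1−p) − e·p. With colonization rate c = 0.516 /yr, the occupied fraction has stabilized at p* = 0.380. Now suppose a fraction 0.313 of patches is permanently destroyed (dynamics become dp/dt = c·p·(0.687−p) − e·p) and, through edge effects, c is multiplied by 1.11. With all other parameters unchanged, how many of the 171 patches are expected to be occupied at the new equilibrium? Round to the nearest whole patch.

22

Balance c(1−p*) = e gives e = 0.516×(1 − 0.38000) = 0.31992.
New p* = 0.687 − e/c = 0.687 − 0.31992/0.57276 = 0.12844.
Expected occupied = 171 × 0.12844 = 21.96 ≈ 22.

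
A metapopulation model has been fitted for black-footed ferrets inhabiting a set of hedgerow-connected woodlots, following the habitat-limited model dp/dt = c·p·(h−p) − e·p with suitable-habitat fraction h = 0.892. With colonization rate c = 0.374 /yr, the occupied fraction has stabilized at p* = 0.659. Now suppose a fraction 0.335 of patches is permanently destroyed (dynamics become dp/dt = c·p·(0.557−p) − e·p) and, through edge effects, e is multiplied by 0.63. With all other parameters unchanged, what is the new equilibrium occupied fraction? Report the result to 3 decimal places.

Balance c(h−p*) = e gives e = 0.374×(0.892 − 0.65900) = 0.08714.
New p* = 0.557 − e/c = 0.557 − 0.05490/0.37400 = 0.41021.

0.410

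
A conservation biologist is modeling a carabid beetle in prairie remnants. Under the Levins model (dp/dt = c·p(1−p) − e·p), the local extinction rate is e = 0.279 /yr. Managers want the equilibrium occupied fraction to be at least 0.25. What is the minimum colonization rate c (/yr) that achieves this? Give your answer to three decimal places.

0.372

p* = 1 − e/c ≥ 0.25 requires e/c ≤ 0.7500, i.e. c ≥ e/0.7500.
c_min = 0.279/0.7500 = 0.3720.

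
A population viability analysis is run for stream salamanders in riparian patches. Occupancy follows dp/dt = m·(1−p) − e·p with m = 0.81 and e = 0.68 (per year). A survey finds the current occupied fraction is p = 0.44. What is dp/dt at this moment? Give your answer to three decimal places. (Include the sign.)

Colonization term: m·(1−p) = 0.81×0.5600 = 0.45360.
Extinction term: e·p = 0.29920.
dp/dt = 0.45360 − 0.29920 = 0.15440.

0.154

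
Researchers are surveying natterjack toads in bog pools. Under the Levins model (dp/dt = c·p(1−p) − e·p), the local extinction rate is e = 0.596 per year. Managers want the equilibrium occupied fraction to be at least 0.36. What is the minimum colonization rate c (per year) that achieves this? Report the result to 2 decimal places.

0.93

p* = 1 − e/c ≥ 0.36 requires e/c ≤ 0.6400, i.e. c ≥ e/0.6400.
c_min = 0.596/0.6400 = 0.9312.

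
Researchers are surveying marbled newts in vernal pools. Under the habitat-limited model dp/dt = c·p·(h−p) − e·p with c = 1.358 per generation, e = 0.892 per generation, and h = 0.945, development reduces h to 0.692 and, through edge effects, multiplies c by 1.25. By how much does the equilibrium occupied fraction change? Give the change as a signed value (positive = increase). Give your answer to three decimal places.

Before: p* = h − e/c = 0.945 − 0.892/1.358 = 0.945 − 0.6568 = 0.2882.
After: c = 1.6975, e = 0.892, h = 0.692; p* = 0.692 − 0.892/1.6975 = 0.1665.
Δp* = 0.1665 − 0.2882 = -0.1216.

-0.122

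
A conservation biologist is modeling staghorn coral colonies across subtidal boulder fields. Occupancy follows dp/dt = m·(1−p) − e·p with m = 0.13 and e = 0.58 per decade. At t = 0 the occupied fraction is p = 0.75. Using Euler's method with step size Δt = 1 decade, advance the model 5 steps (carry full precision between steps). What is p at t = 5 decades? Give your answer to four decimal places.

Update rule: p ← p + [m·(1−p) − e·p]·Δt with Δt = 1.
t = 1: p = 0.75000 + (-0.40250) = 0.34750
t = 2: p = 0.34750 + (-0.11673) = 0.23078
t = 3: p = 0.23078 + (-0.03385) = 0.19692
t = 4: p = 0.19692 + (-0.00982) = 0.18711
t = 5: p = 0.18711 + (-0.00285) = 0.18426

0.1843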